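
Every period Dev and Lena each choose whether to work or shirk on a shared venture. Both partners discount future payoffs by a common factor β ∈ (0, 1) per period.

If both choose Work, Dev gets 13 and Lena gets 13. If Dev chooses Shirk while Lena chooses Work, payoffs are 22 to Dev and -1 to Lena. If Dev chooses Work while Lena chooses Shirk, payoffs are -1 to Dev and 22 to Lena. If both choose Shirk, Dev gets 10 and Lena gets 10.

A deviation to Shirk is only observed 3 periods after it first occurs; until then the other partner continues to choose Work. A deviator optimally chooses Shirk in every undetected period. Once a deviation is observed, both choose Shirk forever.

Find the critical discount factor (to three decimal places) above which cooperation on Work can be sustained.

The best deviation is to choose Shirk for all 3 undetected periods, earning 22 each, then 10 forever once detected.
Deviation value: 22(1−β^3)/(1−β) + 10β^3/(1−β); cooperation value: 13/(1−β).
IC: 13 ≥ 22(1−β^3) + 10β^3 = 22 − 12β^3.
So β^3 ≥ 9/12 = 3/4, giving β ≥ (3/4)^(1/3) ≈ 0.909.

0.909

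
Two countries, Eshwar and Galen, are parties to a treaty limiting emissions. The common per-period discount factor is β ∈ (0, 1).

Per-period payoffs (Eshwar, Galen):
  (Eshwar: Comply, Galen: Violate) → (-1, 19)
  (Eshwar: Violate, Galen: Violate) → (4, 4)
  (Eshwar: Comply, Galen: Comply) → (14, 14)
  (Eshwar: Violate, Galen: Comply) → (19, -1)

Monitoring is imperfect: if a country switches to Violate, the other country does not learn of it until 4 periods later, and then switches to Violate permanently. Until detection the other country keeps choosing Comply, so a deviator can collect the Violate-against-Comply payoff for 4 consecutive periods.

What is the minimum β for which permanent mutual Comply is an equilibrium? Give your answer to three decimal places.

The best deviation is to choose Violate for all 4 undetected periods, earning 19 each, then 4 forever once detected.
Deviation value: 19(1−β^4)/(1−β) + 4β^4/(1−β); cooperation value: 14/(1−β).
IC: 14 ≥ 19(1−β^4) + 4β^4 = 19 − 15β^4.
So β^4 ≥ 5/15 = 1/3, giving β ≥ (1/3)^(1/4) ≈ 0.760.

0.760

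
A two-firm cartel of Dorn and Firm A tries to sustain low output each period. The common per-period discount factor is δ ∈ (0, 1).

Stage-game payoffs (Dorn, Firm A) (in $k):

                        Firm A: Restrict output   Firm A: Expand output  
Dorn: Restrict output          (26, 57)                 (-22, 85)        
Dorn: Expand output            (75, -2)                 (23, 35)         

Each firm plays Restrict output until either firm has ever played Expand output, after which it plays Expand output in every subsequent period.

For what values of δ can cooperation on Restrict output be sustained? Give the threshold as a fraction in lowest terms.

Dorn: cooperation gives 26 each period; deviation gives 75 once then 23 forever.
  26/(1−δ) ≥ 75 + 23δ/(1−δ) ⇒ δ ≥ 49/52.
Firm A: cooperation gives 57 each period; deviation gives 85 once then 35 forever.
  δ ≥ 28/50 = 14/25.
Both must hold, so the binding constraint is Dorn's: δ ≥ 49/52.

49/52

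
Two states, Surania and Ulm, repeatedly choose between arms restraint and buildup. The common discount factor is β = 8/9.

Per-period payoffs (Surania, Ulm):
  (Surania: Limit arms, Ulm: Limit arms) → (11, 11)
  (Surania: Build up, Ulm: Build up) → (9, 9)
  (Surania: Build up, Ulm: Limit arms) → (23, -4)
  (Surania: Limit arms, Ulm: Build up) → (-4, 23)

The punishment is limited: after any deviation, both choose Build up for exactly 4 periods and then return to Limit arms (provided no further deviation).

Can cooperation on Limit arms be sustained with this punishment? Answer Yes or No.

No

Comparing payoff streams over the 5 periods until play realigns: cooperate → 11(1+β+…+β^4); deviate → 23 + 9(β+…+β^4).
Cooperation is sustained iff (11−9)(β+…+β^4) ≥ 23−11.
β+…+β^4 = 8/9·(1−(8/9)^4)/(1−8/9) = 3.0056, and (23−11)/(11−9) = 6.0000.
3.0056 < 6.0000, so cooperation is not sustainable.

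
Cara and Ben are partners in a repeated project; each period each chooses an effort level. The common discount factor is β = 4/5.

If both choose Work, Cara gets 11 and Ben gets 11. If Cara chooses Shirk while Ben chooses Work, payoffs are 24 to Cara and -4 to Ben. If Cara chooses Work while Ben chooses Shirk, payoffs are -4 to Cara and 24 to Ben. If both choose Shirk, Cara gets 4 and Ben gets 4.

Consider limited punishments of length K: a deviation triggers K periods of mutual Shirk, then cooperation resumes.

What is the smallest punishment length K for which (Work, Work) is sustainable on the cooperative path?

IC: β(1−β^K)/(1−β) ≥ (24−11)/(11−4) = 13/7.
With β = 4/5: need 1 − β^K ≥ 13/7·(1−4/5)/(4/5), i.e. β^K ≤ 0.5357.
Since (4/5)^2 = 0.6400 and (4/5)^3 = 0.5120, the smallest such K is 3.

3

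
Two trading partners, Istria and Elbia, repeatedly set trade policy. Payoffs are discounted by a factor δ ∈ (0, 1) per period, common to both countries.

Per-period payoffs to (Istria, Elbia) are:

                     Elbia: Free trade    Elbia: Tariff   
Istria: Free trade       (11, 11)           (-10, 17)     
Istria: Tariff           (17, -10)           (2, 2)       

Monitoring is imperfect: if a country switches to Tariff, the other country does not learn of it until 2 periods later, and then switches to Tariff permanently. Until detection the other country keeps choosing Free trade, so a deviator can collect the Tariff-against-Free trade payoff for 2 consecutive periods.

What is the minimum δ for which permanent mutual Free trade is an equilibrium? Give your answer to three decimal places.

0.632

The best deviation is to choose Tariff for all 2 undetected periods, earning 17 each, then 2 forever once detected.
Deviation value: 17(1−δ^2)/(1−δ) + 2δ^2/(1−δ); cooperation value: 11/(1−δ).
IC: 11 ≥ 17(1−δ^2) + 2δ^2 = 17 − 15δ^2.
So δ^2 ≥ 6/15 = 2/5, giving δ ≥ (2/5)^(1/2) ≈ 0.632.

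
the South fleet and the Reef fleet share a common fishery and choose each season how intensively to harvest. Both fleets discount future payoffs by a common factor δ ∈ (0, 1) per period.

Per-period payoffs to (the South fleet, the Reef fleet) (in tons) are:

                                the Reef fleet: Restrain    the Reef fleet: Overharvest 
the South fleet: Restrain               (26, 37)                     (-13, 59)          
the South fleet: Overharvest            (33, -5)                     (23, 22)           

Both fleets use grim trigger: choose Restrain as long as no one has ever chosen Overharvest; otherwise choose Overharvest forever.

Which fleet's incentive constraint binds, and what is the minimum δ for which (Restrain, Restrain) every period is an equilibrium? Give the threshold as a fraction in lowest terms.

the South fleet: cooperation gives 26 each period; deviation gives 33 once then 23 forever.
  26/(1−δ) ≥ 33 + 23δ/(1−δ) ⇒ δ ≥ 7/10.
the Reef fleet: cooperation gives 37 each period; deviation gives 59 once then 22 forever.
  δ ≥ 22/37.
Both must hold, so the binding constraint is the South fleet's: δ ≥ 7/10.

the South fleet; δ ≥ 7/10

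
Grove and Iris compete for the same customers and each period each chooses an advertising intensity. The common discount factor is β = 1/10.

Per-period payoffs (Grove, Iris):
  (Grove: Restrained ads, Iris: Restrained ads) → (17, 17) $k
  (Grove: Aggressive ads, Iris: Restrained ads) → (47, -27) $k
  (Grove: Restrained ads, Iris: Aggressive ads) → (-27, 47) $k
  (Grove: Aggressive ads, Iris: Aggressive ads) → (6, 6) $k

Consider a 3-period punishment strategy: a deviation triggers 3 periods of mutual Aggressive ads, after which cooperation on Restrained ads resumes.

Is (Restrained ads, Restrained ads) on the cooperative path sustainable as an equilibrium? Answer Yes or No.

A one-shot deviation gives 47 now, then 6 for 3 periods, then back to 17.
Gain from deviating: (47−17) today; loss: (17−6) in each of the next 3 periods.
No-deviation condition: (17−6)(β+…+β^3) ≥ 47−17, i.e. β+…+β^3 ≥ 30/11.
At β = 1/10: β+…+β^3 = 0.1110 < 2.7273.
So cooperation is not sustainable.

No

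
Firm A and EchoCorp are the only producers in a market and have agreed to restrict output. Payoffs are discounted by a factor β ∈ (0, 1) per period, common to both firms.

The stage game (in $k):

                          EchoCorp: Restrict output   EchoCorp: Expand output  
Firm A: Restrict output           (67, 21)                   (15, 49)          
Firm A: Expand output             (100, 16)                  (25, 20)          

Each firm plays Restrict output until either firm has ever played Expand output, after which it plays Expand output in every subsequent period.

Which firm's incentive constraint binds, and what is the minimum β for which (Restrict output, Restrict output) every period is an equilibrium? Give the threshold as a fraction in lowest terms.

EchoCorp; β ≥ 28/29

Firm A: cooperation gives 67 each period; deviation gives 100 once then 25 forever.
  67/(1−β) ≥ 100 + 25β/(1−β) ⇒ β ≥ 33/75 = 11/25.
EchoCorp: cooperation gives 21 each period; deviation gives 49 once then 20 forever.
  β ≥ 28/29.
Both must hold, so the binding constraint is EchoCorp's: β ≥ 28/29.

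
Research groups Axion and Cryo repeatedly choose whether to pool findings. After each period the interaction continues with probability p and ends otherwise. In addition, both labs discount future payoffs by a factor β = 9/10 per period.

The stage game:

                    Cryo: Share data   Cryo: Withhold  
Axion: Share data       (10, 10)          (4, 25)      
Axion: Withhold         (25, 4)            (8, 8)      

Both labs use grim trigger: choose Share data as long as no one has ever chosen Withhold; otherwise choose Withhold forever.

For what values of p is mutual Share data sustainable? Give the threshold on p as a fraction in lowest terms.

Expected continuation weight on next period's payoff is β·p = 9/10·p, which plays the role of the discount factor.
Cooperation requires 9/10·p ≥ (25−10)/(25−8) = 15/17, hence p ≥ 50/51.

50/51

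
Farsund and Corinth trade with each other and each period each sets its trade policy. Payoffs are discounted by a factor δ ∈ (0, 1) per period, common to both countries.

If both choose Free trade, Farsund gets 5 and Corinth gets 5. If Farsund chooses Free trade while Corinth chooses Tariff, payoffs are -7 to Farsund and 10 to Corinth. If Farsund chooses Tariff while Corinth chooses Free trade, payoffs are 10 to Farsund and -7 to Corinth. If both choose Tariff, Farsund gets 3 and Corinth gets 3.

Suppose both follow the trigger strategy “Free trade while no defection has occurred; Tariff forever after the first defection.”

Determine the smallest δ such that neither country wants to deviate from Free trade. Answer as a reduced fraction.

5/7

Under grim trigger the critical discount factor is (T−C)/(T−P) with T = 10, C = 5, P = 3.
δ* = (10−5)/(10−3) = 5/7.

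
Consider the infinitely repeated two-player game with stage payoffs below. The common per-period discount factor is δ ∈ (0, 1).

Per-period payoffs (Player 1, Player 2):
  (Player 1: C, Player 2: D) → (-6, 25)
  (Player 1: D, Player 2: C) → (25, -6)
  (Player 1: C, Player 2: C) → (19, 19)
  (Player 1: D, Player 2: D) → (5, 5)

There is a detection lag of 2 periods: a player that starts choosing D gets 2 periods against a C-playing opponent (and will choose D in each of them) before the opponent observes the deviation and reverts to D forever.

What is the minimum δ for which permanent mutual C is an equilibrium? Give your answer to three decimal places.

0.548

The best deviation is to choose D for all 2 undetected periods, earning 25 each, then 5 forever once detected.
Deviation value: 25(1−δ^2)/(1−δ) + 5δ^2/(1−δ); cooperation value: 19/(1−δ).
IC: 19 ≥ 25(1−δ^2) + 5δ^2 = 25 − 20δ^2.
So δ^2 ≥ 6/20 = 3/10, giving δ ≥ (3/10)^(1/2) ≈ 0.548.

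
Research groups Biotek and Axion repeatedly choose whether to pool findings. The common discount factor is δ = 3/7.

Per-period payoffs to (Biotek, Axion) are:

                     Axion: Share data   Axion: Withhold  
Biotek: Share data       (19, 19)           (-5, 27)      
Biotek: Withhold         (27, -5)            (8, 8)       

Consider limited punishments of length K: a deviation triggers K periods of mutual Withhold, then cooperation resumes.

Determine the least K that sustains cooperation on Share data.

Need Σ_{k=1}^{K} δ^k ≥ (27−19)/(19−8) = 0.7273 at δ = 3/7.
At K = 4 the sum is 0.7247 < 0.7273; at K = 5 it is 0.7392 ≥ 0.7273.
So the minimum punishment length is K = 5.

5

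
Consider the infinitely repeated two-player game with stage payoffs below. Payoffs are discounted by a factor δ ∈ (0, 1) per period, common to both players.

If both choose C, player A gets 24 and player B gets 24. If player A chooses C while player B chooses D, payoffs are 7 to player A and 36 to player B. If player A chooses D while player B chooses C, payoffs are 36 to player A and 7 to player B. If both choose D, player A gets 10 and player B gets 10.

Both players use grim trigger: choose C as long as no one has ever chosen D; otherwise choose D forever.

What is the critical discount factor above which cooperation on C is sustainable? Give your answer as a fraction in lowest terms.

One-period gain from deviating is 36 − 24 = 12. The loss is 24 − 10 = 14 in every subsequent period, with present value 14·δ/(1−δ).
Deviation is unprofitable when 14·δ/(1−δ) ≥ 12, i.e. δ/(1−δ) ≥ 6/7.
Equivalently δ ≥ 12/(12+14) = 6/13.

6/13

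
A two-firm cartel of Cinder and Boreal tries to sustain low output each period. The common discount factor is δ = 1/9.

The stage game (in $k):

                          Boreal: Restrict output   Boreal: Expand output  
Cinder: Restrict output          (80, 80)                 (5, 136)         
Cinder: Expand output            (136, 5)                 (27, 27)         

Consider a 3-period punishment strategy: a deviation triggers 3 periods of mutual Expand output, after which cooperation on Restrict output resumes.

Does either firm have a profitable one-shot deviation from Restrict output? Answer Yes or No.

Comparing payoff streams over the 4 periods until play realigns: cooperate → 80(1+δ+…+δ^3); deviate → 136 + 27(δ+…+δ^3).
Cooperation is sustained iff (80−27)(δ+…+δ^3) ≥ 136−80.
δ+…+δ^3 = 1/9·(1−(1/9)^3)/(1−1/9) = 0.1248, and (136−80)/(80−27) = 1.0566.
0.1248 < 1.0566, so cooperation is not sustainable.

Yes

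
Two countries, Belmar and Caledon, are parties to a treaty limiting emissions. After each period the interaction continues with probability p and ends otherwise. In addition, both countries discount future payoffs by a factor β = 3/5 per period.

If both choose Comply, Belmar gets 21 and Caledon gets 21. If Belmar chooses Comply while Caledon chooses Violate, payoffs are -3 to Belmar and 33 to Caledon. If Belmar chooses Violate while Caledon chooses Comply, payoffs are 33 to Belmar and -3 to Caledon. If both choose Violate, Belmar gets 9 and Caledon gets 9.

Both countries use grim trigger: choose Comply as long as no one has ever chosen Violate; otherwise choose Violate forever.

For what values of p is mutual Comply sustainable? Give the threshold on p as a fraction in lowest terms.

5/6

With continuation probability p and discount β, the effective per-period discount factor is βp.
Grim-trigger IC: βp ≥ (33−21)/(33−9) = 1/2.
So p ≥ (1/2)/(3/5) = 5/6.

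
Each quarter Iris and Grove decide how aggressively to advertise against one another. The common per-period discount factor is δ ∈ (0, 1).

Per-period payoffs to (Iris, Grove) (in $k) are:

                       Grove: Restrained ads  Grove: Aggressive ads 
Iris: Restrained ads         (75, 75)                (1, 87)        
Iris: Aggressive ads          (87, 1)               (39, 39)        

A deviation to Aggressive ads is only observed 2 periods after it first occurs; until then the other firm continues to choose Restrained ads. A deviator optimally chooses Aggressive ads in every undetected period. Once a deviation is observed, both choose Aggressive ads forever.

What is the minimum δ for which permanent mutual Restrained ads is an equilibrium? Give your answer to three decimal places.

0.500

A deviator earns 87 for 2 periods, then 39 forever; cooperating earns 75 forever. Multiplying the IC by (1−δ):
75 ≥ 87(1−δ^2) + 39δ^2, so 48·δ^2 ≥ 12 and δ^2 ≥ 1/4.
δ ≥ (1/4)^(1/2) ≈ 0.500.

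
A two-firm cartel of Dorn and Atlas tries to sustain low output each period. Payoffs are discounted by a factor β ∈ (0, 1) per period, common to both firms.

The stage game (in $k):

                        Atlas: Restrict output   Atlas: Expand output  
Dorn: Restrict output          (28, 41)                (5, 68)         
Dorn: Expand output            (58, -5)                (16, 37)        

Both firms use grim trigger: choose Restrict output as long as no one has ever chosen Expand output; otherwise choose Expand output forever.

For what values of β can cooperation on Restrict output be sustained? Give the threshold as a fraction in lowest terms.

For Dorn: deviation gain 58−28 = 30, per-period punishment loss 28−16 = 12. IC gives β ≥ 30/42 = 5/7.
For Atlas: gain 27, loss 4 per period, so β ≥ 27/31.
The tighter constraint is Atlas's, so cooperation needs β ≥ 27/31.

27/31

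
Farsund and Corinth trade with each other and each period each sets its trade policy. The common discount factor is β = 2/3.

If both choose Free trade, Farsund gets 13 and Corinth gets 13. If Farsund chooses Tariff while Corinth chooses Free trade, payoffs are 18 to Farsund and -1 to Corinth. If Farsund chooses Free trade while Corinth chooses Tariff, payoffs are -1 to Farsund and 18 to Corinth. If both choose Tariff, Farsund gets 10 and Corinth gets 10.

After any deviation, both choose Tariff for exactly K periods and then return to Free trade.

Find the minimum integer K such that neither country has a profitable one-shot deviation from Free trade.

5

No profitable deviation requires (13−10)(β+…+β^K) ≥ 18−13, i.e. β+…+β^K ≥ 5/3 ≈ 1.6667.
With β = 2/3, the partial sums are K=1: 0.6667, K=2: 1.1111, K=3: 1.4074, K=4: 1.6049, K=5: 1.7366.
K = 5 is the first length at which the sum reaches 1.6667.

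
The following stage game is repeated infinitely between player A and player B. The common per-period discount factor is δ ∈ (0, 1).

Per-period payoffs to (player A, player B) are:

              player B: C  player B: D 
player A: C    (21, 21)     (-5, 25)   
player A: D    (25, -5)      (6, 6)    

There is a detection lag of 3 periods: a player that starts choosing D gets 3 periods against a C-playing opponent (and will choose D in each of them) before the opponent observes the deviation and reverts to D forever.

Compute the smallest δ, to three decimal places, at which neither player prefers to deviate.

A deviator earns 25 for 3 periods, then 6 forever; cooperating earns 21 forever. Multiplying the IC by (1−δ):
21 ≥ 25(1−δ^3) + 6δ^3, so 19·δ^3 ≥ 4 and δ^3 ≥ 4/19.
δ ≥ (4/19)^(1/3) ≈ 0.595.

0.595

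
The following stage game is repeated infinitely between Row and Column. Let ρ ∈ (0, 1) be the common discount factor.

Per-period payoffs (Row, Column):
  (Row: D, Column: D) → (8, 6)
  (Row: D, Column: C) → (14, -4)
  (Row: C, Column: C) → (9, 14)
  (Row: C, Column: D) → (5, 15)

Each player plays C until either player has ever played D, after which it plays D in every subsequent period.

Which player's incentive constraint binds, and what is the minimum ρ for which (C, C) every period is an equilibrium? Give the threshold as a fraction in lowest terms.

For Row: deviation gain 14−9 = 5, per-period punishment loss 9−8 = 1. IC gives ρ ≥ 5/6.
For Column: gain 1, loss 8 per period, so ρ ≥ 1/9.
The tighter constraint is Row's, so cooperation needs ρ ≥ 5/6.

Row; ρ ≥ 5/6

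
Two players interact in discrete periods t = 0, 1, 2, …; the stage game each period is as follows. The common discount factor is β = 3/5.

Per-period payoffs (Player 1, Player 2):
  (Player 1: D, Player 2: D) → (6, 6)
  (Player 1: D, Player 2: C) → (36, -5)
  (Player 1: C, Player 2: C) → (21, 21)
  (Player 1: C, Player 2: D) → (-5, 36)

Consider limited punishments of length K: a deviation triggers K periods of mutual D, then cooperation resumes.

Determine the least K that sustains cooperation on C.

Need Σ_{k=1}^{K} β^k ≥ (36−21)/(21−6) = 1.0000 at β = 3/5.
At K = 2 the sum is 0.9600 < 1.0000; at K = 3 it is 1.1760 ≥ 1.0000.
So the minimum punishment length is K = 3.

3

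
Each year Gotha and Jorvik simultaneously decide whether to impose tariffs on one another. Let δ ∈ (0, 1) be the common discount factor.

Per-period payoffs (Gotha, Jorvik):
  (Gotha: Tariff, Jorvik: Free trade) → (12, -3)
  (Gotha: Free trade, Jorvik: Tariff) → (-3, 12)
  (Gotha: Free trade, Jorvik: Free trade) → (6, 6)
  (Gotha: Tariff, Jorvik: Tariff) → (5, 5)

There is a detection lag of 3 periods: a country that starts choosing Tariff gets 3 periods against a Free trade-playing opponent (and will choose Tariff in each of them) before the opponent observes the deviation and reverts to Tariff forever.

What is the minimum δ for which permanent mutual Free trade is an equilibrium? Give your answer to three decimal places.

A deviator earns 12 for 3 periods, then 5 forever; cooperating earns 6 forever. Multiplying the IC by (1−δ):
6 ≥ 12(1−δ^3) + 5δ^3, so 7·δ^3 ≥ 6 and δ^3 ≥ 6/7.
δ ≥ (6/7)^(1/3) ≈ 0.950.

0.950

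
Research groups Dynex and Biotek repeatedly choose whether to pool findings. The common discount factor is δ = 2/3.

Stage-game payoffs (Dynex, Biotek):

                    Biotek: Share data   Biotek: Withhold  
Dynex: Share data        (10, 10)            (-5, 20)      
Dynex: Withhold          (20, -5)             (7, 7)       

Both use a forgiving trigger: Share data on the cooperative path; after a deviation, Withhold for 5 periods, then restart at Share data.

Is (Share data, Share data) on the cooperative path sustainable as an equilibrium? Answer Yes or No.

No

IC: δ+…+δ^5 ≥ (20−10)/(10−7) = 10/3.
At δ = 2/3: partial sum = 1.7366 < 3.3333. Cooperation not sustainable.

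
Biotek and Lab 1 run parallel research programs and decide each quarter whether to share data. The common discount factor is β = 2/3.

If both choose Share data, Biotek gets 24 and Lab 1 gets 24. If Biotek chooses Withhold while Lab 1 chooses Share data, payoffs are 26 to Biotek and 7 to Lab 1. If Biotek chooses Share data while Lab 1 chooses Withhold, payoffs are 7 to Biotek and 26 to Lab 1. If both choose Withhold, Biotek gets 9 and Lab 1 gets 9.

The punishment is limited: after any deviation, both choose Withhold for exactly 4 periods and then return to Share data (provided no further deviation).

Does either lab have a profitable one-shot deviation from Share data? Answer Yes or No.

Comparing payoff streams over the 5 periods until play realigns: cooperate → 24(1+β+…+β^4); deviate → 26 + 9(β+…+β^4).
Cooperation is sustained iff (24−9)(β+…+β^4) ≥ 26−24.
β+…+β^4 = 2/3·(1−(2/3)^4)/(1−2/3) = 1.6049, and (26−24)/(24−9) = 0.1333.
1.6049 ≥ 0.1333, so cooperation is sustainable.

No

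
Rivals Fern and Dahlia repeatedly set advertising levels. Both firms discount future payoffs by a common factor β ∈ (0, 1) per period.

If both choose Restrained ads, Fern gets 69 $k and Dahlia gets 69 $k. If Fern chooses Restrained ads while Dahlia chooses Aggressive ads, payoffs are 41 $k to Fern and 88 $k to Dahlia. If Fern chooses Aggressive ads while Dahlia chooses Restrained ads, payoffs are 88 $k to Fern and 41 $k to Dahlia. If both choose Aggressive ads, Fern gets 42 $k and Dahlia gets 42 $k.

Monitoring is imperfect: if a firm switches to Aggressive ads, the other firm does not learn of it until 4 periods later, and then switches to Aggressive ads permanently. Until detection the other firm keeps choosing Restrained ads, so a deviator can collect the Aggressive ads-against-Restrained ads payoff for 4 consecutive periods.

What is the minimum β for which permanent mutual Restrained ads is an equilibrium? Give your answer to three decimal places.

The best deviation is to choose Aggressive ads for all 4 undetected periods, earning 88 each, then 42 forever once detected.
Deviation value: 88(1−β^4)/(1−β) + 42β^4/(1−β); cooperation value: 69/(1−β).
IC: 69 ≥ 88(1−β^4) + 42β^4 = 88 − 46β^4.
So β^4 ≥ 19/46, giving β ≥ (19/46)^(1/4) ≈ 0.802.

0.802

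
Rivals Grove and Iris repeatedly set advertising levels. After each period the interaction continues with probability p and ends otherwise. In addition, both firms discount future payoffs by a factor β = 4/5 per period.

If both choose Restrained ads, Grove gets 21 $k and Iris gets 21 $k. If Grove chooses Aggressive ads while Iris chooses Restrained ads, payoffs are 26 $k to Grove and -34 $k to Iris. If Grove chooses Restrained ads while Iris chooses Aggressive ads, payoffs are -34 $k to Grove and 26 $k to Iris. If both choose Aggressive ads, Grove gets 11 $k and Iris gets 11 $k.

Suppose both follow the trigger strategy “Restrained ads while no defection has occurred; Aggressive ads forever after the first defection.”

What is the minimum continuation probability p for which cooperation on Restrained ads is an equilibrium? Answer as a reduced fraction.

Expected continuation weight on next period's payoff is β·p = 4/5·p, which plays the role of the discount factor.
Cooperation requires 4/5·p ≥ (26−21)/(26−11) = 1/3, hence p ≥ 5/12.

5/12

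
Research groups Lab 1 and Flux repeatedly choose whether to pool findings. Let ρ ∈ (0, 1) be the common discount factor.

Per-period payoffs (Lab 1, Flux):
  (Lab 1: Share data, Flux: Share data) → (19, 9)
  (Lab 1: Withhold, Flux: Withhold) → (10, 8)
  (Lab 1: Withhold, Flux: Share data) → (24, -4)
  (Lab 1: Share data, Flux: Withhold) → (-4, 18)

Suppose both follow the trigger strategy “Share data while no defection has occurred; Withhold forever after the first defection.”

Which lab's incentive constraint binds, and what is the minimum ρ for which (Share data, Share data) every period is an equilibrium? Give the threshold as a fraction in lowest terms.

Lab 1: cooperation gives 19 each period; deviation gives 24 once then 10 forever.
  19/(1−ρ) ≥ 24 + 10ρ/(1−ρ) ⇒ ρ ≥ 5/14.
Flux: cooperation gives 9 each period; deviation gives 18 once then 8 forever.
  ρ ≥ 9/10.
Both must hold, so the binding constraint is Flux's: ρ ≥ 9/10.

Flux; ρ ≥ 9/10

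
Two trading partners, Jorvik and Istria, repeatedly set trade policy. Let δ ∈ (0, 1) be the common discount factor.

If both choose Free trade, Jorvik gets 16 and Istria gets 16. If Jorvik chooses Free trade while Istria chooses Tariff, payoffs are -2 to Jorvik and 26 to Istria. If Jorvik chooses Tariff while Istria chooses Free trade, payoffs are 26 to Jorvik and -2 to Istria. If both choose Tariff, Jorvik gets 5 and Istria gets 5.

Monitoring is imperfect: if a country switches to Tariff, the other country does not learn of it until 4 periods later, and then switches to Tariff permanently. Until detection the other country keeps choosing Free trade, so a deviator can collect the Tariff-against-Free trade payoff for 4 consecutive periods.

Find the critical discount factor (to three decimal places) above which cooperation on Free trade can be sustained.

Deviating for the 4 undetected periods gains 26−16 = 10 per period over cooperation, then loses 16−5 = 11 per period forever once punishment starts.
Gain: 10(1 + δ + … + δ^3); loss: 11·δ^4/(1−δ).
No profitable deviation ⇔ 10(1−δ^4) ≤ 11·δ^4, i.e. δ^4 ≥ 10/(10+11) = 10/21.
Hence δ ≥ (10/21)^(1/4) ≈ 0.831.

0.831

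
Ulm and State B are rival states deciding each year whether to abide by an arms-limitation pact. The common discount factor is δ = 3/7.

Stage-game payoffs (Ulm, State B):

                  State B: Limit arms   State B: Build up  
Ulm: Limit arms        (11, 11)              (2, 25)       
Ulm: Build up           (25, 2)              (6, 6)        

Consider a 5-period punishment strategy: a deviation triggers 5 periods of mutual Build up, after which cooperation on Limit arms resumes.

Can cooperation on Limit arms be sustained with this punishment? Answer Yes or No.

No

IC: δ+…+δ^5 ≥ (25−11)/(11−6) = 14/5.
At δ = 3/7: partial sum = 0.7392 < 2.8000. Cooperation not sustainable.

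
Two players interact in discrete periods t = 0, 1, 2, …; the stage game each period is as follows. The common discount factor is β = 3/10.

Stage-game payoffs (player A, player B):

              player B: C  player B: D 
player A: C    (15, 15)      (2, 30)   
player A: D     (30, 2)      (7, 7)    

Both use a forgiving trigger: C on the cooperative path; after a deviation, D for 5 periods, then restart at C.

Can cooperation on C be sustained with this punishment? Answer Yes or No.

A one-shot deviation gives 30 now, then 7 for 5 periods, then back to 15.
Gain from deviating: (30−15) today; loss: (15−7) in each of the next 5 periods.
No-deviation condition: (15−7)(β+…+β^5) ≥ 30−15, i.e. β+…+β^5 ≥ 15/8.
At β = 3/10: β+…+β^5 = 0.4275 < 1.8750.
So cooperation is not sustainable.

No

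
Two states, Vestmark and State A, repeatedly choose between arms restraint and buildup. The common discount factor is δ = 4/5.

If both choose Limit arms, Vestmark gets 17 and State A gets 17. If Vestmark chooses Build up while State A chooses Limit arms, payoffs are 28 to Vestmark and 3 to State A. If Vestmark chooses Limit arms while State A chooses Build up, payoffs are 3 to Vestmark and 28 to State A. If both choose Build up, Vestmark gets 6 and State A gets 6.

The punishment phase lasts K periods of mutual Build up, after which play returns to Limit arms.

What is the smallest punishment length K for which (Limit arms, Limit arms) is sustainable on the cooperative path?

2

Need Σ_{k=1}^{K} δ^k ≥ (28−17)/(17−6) = 1.0000 at δ = 4/5.
At K = 1 the sum is 0.8000 < 1.0000; at K = 2 it is 1.4400 ≥ 1.0000.
So the minimum punishment length is K = 2.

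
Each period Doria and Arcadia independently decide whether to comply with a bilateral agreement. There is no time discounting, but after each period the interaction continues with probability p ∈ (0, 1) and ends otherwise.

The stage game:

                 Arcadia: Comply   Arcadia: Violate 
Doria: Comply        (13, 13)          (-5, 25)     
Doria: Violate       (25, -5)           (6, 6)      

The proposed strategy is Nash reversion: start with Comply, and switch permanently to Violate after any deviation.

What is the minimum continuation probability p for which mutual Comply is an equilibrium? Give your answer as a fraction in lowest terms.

Expected cooperation value is 13 + p·13 + p²·13 + … = 13/(1−p); deviation gives 25 + p·6/(1−p).
13 ≥ 25(1−p) + 6p ⇒ 19p ≥ 12 ⇒ p ≥ 12/19.

12/19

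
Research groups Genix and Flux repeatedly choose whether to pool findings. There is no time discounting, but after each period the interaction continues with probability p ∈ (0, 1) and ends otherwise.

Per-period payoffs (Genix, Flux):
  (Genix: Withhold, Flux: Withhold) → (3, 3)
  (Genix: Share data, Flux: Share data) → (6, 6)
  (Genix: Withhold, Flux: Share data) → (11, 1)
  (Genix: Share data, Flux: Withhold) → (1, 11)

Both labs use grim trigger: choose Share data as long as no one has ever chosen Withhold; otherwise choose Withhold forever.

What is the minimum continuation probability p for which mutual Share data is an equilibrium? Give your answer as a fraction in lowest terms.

Expected cooperation value is 6 + p·6 + p²·6 + … = 6/(1−p); deviation gives 11 + p·3/(1−p).
6 ≥ 11(1−p) + 3p ⇒ 8p ≥ 5 ⇒ p ≥ 5/8.

5/8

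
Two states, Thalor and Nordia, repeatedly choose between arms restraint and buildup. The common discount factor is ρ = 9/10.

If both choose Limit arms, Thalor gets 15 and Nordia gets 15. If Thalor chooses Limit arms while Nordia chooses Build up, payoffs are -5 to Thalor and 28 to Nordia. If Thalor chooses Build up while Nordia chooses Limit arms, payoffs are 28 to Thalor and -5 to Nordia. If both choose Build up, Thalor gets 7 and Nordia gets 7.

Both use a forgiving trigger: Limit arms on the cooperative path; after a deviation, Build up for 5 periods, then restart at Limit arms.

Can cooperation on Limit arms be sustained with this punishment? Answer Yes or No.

Yes

A one-shot deviation gives 28 now, then 7 for 5 periods, then back to 15.
Gain from deviating: (28−15) today; loss: (15−7) in each of the next 5 periods.
No-deviation condition: (15−7)(ρ+…+ρ^5) ≥ 28−15, i.e. ρ+…+ρ^5 ≥ 13/8.
At ρ = 9/10: ρ+…+ρ^5 = 3.6856 ≥ 1.6250.
So cooperation is sustainable.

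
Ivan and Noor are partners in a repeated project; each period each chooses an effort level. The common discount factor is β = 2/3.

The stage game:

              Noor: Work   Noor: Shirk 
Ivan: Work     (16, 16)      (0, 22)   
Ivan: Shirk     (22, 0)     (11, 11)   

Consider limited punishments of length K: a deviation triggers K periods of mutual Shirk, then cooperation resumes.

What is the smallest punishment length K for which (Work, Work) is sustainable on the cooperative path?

No profitable deviation requires (16−11)(β+…+β^K) ≥ 22−16, i.e. β+…+β^K ≥ 6/5 ≈ 1.2000.
With β = 2/3, the partial sums are K=1: 0.6667, K=2: 1.1111, K=3: 1.4074.
K = 3 is the first length at which the sum reaches 1.2000.

3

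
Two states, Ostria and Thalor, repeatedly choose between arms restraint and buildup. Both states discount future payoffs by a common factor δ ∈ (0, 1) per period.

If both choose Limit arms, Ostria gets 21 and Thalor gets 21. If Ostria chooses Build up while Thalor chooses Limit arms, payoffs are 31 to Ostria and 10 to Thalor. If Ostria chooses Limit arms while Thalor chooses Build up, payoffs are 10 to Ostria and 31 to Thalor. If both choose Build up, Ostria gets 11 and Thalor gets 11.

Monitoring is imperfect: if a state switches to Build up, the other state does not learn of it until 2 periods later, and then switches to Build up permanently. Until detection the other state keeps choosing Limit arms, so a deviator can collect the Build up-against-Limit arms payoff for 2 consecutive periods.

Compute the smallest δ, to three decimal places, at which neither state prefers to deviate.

0.707

Deviating for the 2 undetected periods gains 31−21 = 10 per period over cooperation, then loses 21−11 = 10 per period forever once punishment starts.
Gain: 10(1 + δ + … + δ^1); loss: 10·δ^2/(1−δ).
No profitable deviation ⇔ 10(1−δ^2) ≤ 10·δ^2, i.e. δ^2 ≥ 10/(10+10) = 1/2.
Hence δ ≥ (1/2)^(1/2) ≈ 0.707.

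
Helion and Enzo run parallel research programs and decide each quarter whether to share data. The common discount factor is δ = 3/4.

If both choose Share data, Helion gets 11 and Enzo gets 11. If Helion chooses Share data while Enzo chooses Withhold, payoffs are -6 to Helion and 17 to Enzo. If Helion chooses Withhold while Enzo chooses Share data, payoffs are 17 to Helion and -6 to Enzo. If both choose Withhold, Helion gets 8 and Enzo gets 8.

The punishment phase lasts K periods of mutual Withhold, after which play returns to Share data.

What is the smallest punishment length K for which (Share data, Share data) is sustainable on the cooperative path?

Need Σ_{k=1}^{K} δ^k ≥ (17−11)/(11−8) = 2.0000 at δ = 3/4.
At K = 3 the sum is 1.7344 < 2.0000; at K = 4 it is 2.0508 ≥ 2.0000.
So the minimum punishment length is K = 4.

4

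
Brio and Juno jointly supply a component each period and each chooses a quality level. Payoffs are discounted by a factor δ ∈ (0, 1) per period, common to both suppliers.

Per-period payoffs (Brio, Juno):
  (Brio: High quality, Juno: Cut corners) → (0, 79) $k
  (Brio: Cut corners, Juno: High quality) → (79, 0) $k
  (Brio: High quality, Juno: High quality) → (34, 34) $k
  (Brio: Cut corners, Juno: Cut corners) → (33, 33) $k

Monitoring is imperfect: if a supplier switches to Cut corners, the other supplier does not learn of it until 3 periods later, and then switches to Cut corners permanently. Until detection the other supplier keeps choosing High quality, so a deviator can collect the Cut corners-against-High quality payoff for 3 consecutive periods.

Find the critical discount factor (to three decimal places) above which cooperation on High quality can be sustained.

0.993

A deviator earns 79 for 3 periods, then 33 forever; cooperating earns 34 forever. Multiplying the IC by (1−δ):
34 ≥ 79(1−δ^3) + 33δ^3, so 46·δ^3 ≥ 45 and δ^3 ≥ 45/46.
δ ≥ (45/46)^(1/3) ≈ 0.993.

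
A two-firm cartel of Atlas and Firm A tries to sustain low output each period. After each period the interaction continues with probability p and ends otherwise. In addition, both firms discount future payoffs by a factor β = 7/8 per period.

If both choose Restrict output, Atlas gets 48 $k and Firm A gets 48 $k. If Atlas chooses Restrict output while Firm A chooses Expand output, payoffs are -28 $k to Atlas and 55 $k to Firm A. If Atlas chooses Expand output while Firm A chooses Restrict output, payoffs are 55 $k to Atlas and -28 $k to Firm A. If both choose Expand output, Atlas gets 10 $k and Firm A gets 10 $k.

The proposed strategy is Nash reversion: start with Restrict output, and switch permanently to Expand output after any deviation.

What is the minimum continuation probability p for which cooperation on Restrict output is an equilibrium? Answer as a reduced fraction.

8/45

With continuation probability p and discount β, the effective per-period discount factor is βp.
Grim-trigger IC: βp ≥ (55−48)/(55−10) = 7/45.
So p ≥ (7/45)/(7/8) = 8/45.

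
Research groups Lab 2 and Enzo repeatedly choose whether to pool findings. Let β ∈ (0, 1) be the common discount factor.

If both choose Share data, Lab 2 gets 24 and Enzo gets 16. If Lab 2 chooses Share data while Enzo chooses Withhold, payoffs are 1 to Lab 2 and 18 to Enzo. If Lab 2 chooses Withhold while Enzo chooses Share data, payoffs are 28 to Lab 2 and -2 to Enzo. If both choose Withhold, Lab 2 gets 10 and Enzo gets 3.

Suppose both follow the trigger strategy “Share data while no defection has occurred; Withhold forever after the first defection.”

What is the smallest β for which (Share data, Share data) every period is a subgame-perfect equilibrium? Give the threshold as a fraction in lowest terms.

For Lab 2: deviation gain 28−24 = 4, per-period punishment loss 24−10 = 14. IC gives β ≥ 4/18 = 2/9.
For Enzo: gain 2, loss 13 per period, so β ≥ 2/15.
The tighter constraint is Lab 2's, so cooperation needs β ≥ 2/9.

2/9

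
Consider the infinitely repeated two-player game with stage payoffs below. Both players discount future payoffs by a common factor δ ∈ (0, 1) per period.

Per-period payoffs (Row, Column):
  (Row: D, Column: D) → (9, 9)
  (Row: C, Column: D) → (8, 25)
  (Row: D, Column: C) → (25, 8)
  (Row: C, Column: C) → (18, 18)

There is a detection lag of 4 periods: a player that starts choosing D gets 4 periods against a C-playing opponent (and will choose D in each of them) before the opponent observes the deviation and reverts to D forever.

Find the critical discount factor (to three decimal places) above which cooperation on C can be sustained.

A deviator earns 25 for 4 periods, then 9 forever; cooperating earns 18 forever. Multiplying the IC by (1−δ):
18 ≥ 25(1−δ^4) + 9δ^4, so 16·δ^4 ≥ 7 and δ^4 ≥ 7/16.
δ ≥ (7/16)^(1/4) ≈ 0.813.

0.813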